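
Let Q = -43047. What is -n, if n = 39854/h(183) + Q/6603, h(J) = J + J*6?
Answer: -69337585/2819481 ≈ -24.592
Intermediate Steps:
h(J) = 7*J (h(J) = J + 6*J = 7*J)
n = 69337585/2819481 (n = 39854/((7*183)) - 43047/6603 = 39854/1281 - 43047*1/6603 = 39854*(1/1281) - 14349/2201 = 39854/1281 - 14349/2201 = 69337585/2819481 ≈ 24.592)
-n = -1*69337585/2819481 = -69337585/2819481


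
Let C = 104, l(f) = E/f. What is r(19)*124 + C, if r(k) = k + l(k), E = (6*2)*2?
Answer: 49716/19 ≈ 2616.6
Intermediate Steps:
E = 24 (E = 12*2 = 24)
l(f) = 24/f
r(k) = k + 24/k
r(19)*124 + C = (19 + 24/19)*124 + 104 = (385/19)*124 + 104 = 47740/19 + 104 = 49716/19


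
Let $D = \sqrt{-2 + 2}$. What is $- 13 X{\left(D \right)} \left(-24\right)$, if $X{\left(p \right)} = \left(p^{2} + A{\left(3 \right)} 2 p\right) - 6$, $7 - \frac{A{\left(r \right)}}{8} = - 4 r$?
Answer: $-1872$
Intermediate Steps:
$A{\left(r \right)} = 56 + 32 r$ ($A{\left(r \right)} = 56 - 8 \left(- 4 r\right) = 56 + 32 r$)
$D = 0$ ($D = \sqrt{0} = 0$)
$X{\left(p \right)} = -6 + p^{2} + 304 p$ ($X{\left(p \right)} = \left(p^{2} + \left(56 + 32 \cdot 3\right) 2 p\right) - 6 = \left(p^{2} + \left(56 + 96\right) 2 p\right) - 6 = \left(p^{2} + 152 \cdot 2 p\right) - 6 = \left(p^{2} + 304 p\right) - 6 = -6 + p^{2} + 304 p$)
$- 13 X{\left(D \right)} \left(-24\right) = - 13 \left(-6 + 0^{2} + 304 \cdot 0\right) \left(-24\right) = - 13 \left(-6 + 0 + 0\right) \left(-24\right) = \left(-13\right) \left(-6\right) \left(-24\right) = 78 \left(-24\right) = -1872$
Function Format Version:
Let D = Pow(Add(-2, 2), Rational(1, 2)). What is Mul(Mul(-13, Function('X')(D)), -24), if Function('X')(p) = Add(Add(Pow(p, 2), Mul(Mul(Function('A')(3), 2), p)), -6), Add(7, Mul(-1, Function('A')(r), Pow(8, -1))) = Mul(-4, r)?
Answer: -1872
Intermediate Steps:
Function('A')(r) = Add(56, Mul(32, r)) (Function('A')(r) = Add(56, Mul(-8, Mul(-4, r))) = Add(56, Mul(32, r)))
D = 0 (D = Pow(0, Rational(1, 2)) = 0)
Function('X')(p) = Add(-6, Pow(p, 2), Mul(304, p)) (Function('X')(p) = Add(Add(Pow(p, 2), Mul(Mul(Add(56, Mul(32, 3)), 2), p)), -6) = Add(Add(Pow(p, 2), Mul(Mul(Add(56, 96), 2), p)), -6) = Add(Add(Pow(p, 2), Mul(Mul(152, 2), p)), -6) = Add(Add(Pow(p, 2), Mul(304, p)), -6) = Add(-6, Pow(p, 2), Mul(304, p)))
Mul(Mul(-13, Function('X')(D)), -24) = Mul(Mul(-13, Add(-6, Pow(0, 2), Mul(304, 0))), -24) = Mul(Mul(-13, Add(-6, 0, 0)), -24) = Mul(Mul(-13, -6), -24) = Mul(78, -24) = -1872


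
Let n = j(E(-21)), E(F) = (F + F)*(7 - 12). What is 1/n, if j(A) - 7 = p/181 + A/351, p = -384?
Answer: 21177/115981 ≈ 0.18259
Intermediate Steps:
E(F) = -10*F (E(F) = (2*F)*(-5) = -10*F)
j(A) = 883/181 + A/351 (j(A) = 7 + (-384/181 + A/351) = 883/181 + A/351)
n = 115981/21177 (n = 883/181 + (-10*(-21))/351 = 883/181 + (1/351)*210 = 883/181 + 70/117 = 115981/21177 ≈ 5.4767)
1/n = 1/(115981/21177) = 21177/115981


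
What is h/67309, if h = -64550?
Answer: -64550/67309 ≈ -0.95901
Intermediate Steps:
h/67309 = -64550/67309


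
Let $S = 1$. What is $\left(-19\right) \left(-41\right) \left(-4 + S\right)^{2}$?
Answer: $7011$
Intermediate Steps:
$\left(-19\right) \left(-41\right) \left(-4 + S\right)^{2} = \left(-19\right) \left(-41\right) \left(-4 + 1\right)^{2} = 779 \left(-3\right)^{2} = 779 \cdot 9 = 7011$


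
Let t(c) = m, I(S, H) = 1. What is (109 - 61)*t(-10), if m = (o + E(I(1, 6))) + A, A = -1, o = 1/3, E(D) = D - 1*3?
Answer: -128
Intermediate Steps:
E(D) = -3 + D (E(D) = D - 3 = -3 + D)
o = 1/3 ≈ 0.33333
m = -8/3 (m = (1/3 + (-3 + 1)) - 1 = (1/3 - 2) - 1 = -5/3 - 1 = -8/3 ≈ -2.6667)
t(c) = -8/3
(109 - 61)*t(-10) = (109 - 61)*(-8/3) = 48*(-8/3) = -128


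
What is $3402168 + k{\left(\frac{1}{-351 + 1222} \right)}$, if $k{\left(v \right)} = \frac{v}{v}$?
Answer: $3402169$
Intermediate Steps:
$k{\left(v \right)} = 1$
$3402168 + k{\left(\frac{1}{-351 + 1222} \right)} = 3402168 + 1 = 3402169$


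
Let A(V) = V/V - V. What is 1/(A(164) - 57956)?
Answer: -1/58119 ≈ -1.7206e-5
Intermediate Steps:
A(V) = 1 - V
1/(A(164) - 57956) = 1/((1 - 1*164) - 57956) = 1/((1 - 164) - 57956) = 1/(-163 - 57956) = 1/(-58119) = -1/58119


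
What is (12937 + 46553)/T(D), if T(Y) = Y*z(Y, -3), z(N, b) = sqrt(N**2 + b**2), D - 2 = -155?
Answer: -3305*sqrt(2602)/66351 ≈ -2.5408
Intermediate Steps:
D = -153 (D = 2 - 155 = -153)
T(Y) = Y*sqrt(9 + Y**2) (T(Y) = Y*sqrt(Y**2 + (-3)**2) = Y*sqrt(Y**2 + 9) = Y*sqrt(9 + Y**2))
(12937 + 46553)/T(D) = (12937 + 46553)/((-153*sqrt(9 + (-153)**2))) = 59490/((-153*sqrt(9 + 23409))) = 59490/((-459*sqrt(2602))) = 59490*(-sqrt(2602)/1194318) = -3305*sqrt(2602)/66351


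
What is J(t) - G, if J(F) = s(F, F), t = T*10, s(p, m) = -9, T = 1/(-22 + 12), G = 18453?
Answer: -18462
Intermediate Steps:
T = -⅒ (T = 1/(-10) = -⅒ ≈ -0.10000)
t = -1 (t = -⅒*10 = -1)
J(F) = -9
J(t) - G = -9 - 1*18453 = -9 - 18453 = -18462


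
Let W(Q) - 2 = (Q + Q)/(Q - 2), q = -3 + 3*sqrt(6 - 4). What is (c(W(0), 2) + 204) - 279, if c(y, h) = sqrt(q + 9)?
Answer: -75 + sqrt(6 + 3*sqrt(2)) ≈ -71.800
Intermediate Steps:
q = -3 + 3*sqrt(2) ≈ 1.2426
W(Q) = 2 + 2*Q/(-2 + Q) (W(Q) = 2 + (Q + Q)/(Q - 2) = 2 + (2*Q)/(-2 + Q) = 2 + 2*Q/(-2 + Q))
c(y, h) = sqrt(6 + 3*sqrt(2)) (c(y, h) = sqrt((-3 + 3*sqrt(2)) + 9) = sqrt(6 + 3*sqrt(2)))
(c(W(0), 2) + 204) - 279 = (sqrt(6 + 3*sqrt(2)) + 204) - 279 = (204 + sqrt(6 + 3*sqrt(2))) - 279 = -75 + sqrt(6 + 3*sqrt(2))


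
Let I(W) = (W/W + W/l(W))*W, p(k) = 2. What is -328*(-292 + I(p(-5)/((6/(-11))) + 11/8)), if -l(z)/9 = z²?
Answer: 869077/9 ≈ 96564.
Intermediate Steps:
l(z) = -9*z²
I(W) = W*(1 - 1/(9*W)) (I(W) = (W/W + W/((-9*W²)))*W = (1 + W*(-1/(9*W²)))*W = (1 - 1/(9*W))*W = W*(1 - 1/(9*W)))
-328*(-292 + I(p(-5)/((6/(-11))) + 11/8)) = -328*(-292 + (-⅑ + (2/((6/(-11))) + 11/8))) = -328*(-292 + (-⅑ + (2/((6*(-1/11))) + 11*(⅛)))) = -328*(-292 + (-⅑ + (2/(-6/11) + 11/8))) = -328*(-292 + (-⅑ + (2*(-11/6) + 11/8))) = -328*(-292 + (-⅑ + (-11/3 + 11/8))) = -328*(-292 + (-⅑ - 55/24)) = -328*(-292 - 173/72) = -328*(-21197/72) = 869077/9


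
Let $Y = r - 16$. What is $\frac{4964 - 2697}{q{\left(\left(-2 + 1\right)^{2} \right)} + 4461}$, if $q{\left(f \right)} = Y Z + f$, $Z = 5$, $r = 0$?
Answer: $\frac{2267}{4382} \approx 0.51734$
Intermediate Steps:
$Y = -16$ ($Y = 0 - 16 = -16$)
$q{\left(f \right)} = -80 + f$ ($q{\left(f \right)} = \left(-16\right) 5 + f = -80 + f$)
$\frac{4964 - 2697}{q{\left(\left(-2 + 1\right)^{2} \right)} + 4461} = \frac{4964 - 2697}{\left(-80 + \left(-2 + 1\right)^{2}\right) + 4461} = \frac{2267}{\left(-80 + \left(-1\right)^{2}\right) + 4461} = \frac{2267}{\left(-80 + 1\right) + 4461} = \frac{2267}{-79 + 4461} = \frac{2267}{4382}$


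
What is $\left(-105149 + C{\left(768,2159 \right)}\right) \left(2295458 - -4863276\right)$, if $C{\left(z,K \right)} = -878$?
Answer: $-759019089818$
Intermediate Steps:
$\left(-105149 + C{\left(768,2159 \right)}\right) \left(2295458 - -4863276\right) = \left(-105149 - 878\right) \left(2295458 - -4863276\right) = - 106027 \left(2295458 + 4863276\right) = \left(-106027\right) 7158734 = -759019089818$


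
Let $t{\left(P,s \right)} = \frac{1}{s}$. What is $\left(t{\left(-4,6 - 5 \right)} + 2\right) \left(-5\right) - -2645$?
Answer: $2630$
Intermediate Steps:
$\left(t{\left(-4,6 - 5 \right)} + 2\right) \left(-5\right) - -2645 = \left(\frac{1}{6 - 5} + 2\right) \left(-5\right) - -2645 = \left(1^{-1} + 2\right) \left(-5\right) + 2645 = \left(1 + 2\right) \left(-5\right) + 2645 = 3 \left(-5\right) + 2645 = -15 + 2645 = 2630$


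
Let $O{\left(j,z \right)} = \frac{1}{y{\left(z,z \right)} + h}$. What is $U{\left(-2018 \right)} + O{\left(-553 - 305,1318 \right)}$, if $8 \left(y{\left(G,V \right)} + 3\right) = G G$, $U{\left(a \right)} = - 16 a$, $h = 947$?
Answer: $\frac{14083024674}{436169} \approx 32288.0$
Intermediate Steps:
$y{\left(G,V \right)} = -3 + \frac{G^{2}}{8}$ ($y{\left(G,V \right)} = -3 + \frac{G G}{8} = -3 + \frac{G^{2}}{8}$)
$O{\left(j,z \right)} = \frac{1}{944 + \frac{z^{2}}{8}}$ ($O{\left(j,z \right)} = \frac{1}{\left(-3 + \frac{z^{2}}{8}\right) + 947} = \frac{1}{944 + \frac{z^{2}}{8}}$)
$U{\left(-2018 \right)} + O{\left(-553 - 305,1318 \right)} = \left(-16\right) \left(-2018\right) + \frac{8}{7552 + 1318^{2}} = 32288 + \frac{8}{7552 + 1737124} = 32288 + \frac{8}{1744676} = 32288 + 8 \cdot \frac{1}{1744676} = 32288 + \frac{2}{436169} = \frac{14083024674}{436169}$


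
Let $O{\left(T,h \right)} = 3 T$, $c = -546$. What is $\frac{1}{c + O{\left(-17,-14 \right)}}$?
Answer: $- \frac{1}{597} \approx -0.001675$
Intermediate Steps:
$\frac{1}{c + O{\left(-17,-14 \right)}} = \frac{1}{-546 + 3 \left(-17\right)} = \frac{1}{-546 - 51} = \frac{1}{-597} = - \frac{1}{597}$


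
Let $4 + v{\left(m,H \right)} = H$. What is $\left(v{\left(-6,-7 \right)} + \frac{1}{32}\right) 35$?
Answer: $- \frac{12285}{32} \approx -383.91$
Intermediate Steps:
$v{\left(m,H \right)} = -4 + H$
$\left(v{\left(-6,-7 \right)} + \frac{1}{32}\right) 35 = \left(\left(-4 - 7\right) + \frac{1}{32}\right) 35 = \left(-11 + \frac{1}{32}\right) 35 = \left(- \frac{351}{32}\right) 35 = - \frac{12285}{32}$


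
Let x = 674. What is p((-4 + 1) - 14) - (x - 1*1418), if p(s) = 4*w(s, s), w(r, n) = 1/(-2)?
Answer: 742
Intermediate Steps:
w(r, n) = -½
p(s) = -2 (p(s) = 4*(-½) = -2)
p((-4 + 1) - 14) - (x - 1*1418) = -2 - (674 - 1*1418) = -2 - (674 - 1418) = -2 - 1*(-744) = -2 + 744 = 742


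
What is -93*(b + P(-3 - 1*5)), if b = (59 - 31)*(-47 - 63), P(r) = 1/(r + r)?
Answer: 4583133/16 ≈ 2.8645e+5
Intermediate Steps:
P(r) = 1/(2*r)
b = -3080 (b = 28*(-110) = -3080)
-93*(b + P(-3 - 1*5)) = -93*(-3080 + 1/(2*(-3 - 1*5))) = -93*(-3080 + 1/(2*(-3 - 5))) = -93*(-3080 + (½)/(-8)) = -93*(-3080 + (½)*(-⅛)) = -93*(-3080 - 1/16) = -93*(-49281/16) = 4583133/16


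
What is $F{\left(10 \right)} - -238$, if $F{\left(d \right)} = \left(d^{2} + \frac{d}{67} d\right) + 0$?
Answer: $\frac{22746}{67} \approx 339.49$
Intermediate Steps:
$F{\left(d \right)} = \frac{68 d^{2}}{67}$ ($F{\left(d \right)} = \left(d^{2} + d \frac{1}{67} d\right) + 0 = \left(d^{2} + \frac{d}{67} d\right) + 0 = \left(d^{2} + \frac{d^{2}}{67}\right) + 0 = \frac{68 d^{2}}{67} + 0 = \frac{68 d^{2}}{67}$)
$F{\left(10 \right)} - -238 = \frac{68 \cdot 10^{2}}{67} - -238 = \frac{68}{67} \cdot 100 + \left(-1205 + 1443\right) = \frac{6800}{67} + 238 = \frac{22746}{67}$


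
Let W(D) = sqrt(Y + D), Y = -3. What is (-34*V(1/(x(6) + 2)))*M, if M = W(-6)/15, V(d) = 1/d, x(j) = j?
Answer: -272*I/5 ≈ -54.4*I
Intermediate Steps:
W(D) = sqrt(-3 + D)
M = I/5 (M = sqrt(-3 - 6)/15 = sqrt(-9)*(1/15) = (3*I)*(1/15) = I/5 ≈ 0.2*I)
(-34*V(1/(x(6) + 2)))*M = (-34/(1/(6 + 2)))*(I/5) = (-34/(1/8))*(I/5) = (-34/1/8)*(I/5) = (-34*8)*(I/5) = -272*I/5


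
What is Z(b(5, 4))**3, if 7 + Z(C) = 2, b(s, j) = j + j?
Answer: -125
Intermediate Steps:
b(s, j) = 2*j
Z(C) = -5 (Z(C) = -7 + 2 = -5)
Z(b(5, 4))**3 = (-5)**3 = -125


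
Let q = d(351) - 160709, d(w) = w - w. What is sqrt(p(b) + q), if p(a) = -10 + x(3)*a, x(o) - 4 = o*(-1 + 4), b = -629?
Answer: 8*I*sqrt(2639) ≈ 410.97*I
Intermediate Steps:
d(w) = 0
x(o) = 4 + 3*o (x(o) = 4 + o*(-1 + 4) = 4 + o*3 = 4 + 3*o)
q = -160709 (q = 0 - 160709 = -160709)
p(a) = -10 + 13*a (p(a) = -10 + (4 + 3*3)*a = -10 + (4 + 9)*a = -10 + 13*a)
sqrt(p(b) + q) = sqrt((-10 + 13*(-629)) - 160709) = sqrt((-10 - 8177) - 160709) = sqrt(-8187 - 160709) = sqrt(-168896) = 8*I*sqrt(2639)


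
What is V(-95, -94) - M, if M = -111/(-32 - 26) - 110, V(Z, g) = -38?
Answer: 4065/58 ≈ 70.086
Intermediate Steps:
M = -6269/58 (M = -111/(-58) - 110 = -1/58*(-111) - 110 = 111/58 - 110 = -6269/58 ≈ -108.09)
V(-95, -94) - M = -38 - 1*(-6269/58) = -38 + 6269/58 = 4065/58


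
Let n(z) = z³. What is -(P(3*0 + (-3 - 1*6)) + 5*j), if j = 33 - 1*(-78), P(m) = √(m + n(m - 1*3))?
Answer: -555 - 3*I*√193 ≈ -555.0 - 41.677*I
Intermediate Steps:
P(m) = √(m + (-3 + m)³) (P(m) = √(m + (m - 1*3)³) = √(m + (m - 3)³) = √(m + (-3 + m)³))
j = 111 (j = 33 + 78 = 111)
-(P(3*0 + (-3 - 1*6)) + 5*j) = -(√((3*0 + (-3 - 1*6)) + (-3 + (3*0 + (-3 - 1*6)))³) + 5*111) = -(√((0 + (-3 - 6)) + (-3 + (0 + (-3 - 6)))³) + 555) = -(√((0 - 9) + (-3 + (0 - 9))³) + 555) = -(√(-9 + (-3 - 9)³) + 555) = -(√(-9 + (-12)³) + 555) = -(√(-9 - 1728) + 555) = -(√(-1737) + 555) = -(3*I*√193 + 555) = -(555 + 3*I*√193) = -555 - 3*I*√193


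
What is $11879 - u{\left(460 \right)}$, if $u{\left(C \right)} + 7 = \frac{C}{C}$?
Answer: $11885$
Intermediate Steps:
$u{\left(C \right)} = -6$ ($u{\left(C \right)} = -7 + \frac{C}{C} = -7 + 1 = -6$)
$11879 - u{\left(460 \right)} = 11879 - -6 = 11879 + 6 = 11885$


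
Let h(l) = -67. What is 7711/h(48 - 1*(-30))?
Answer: -7711/67 ≈ -115.09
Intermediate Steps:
7711/h(48 - 1*(-30)) = 7711/(-67) = 7711*(-1/67) = -7711/67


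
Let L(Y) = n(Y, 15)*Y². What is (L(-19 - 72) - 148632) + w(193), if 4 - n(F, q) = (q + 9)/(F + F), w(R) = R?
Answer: -114223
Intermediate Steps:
n(F, q) = 4 - (9 + q)/(2*F) (n(F, q) = 4 - (q + 9)/(F + F) = 4 - (9 + q)/(2*F))
L(Y) = Y*(-24 + 8*Y)/2 (L(Y) = ((-9 - 1*15 + 8*Y)/(2*Y))*Y² = ((-9 - 15 + 8*Y)/(2*Y))*Y² = ((-24 + 8*Y)/(2*Y))*Y² = Y*(-24 + 8*Y)/2)
(L(-19 - 72) - 148632) + w(193) = (4*(-19 - 72)*(-3 + (-19 - 72)) - 148632) + 193 = (4*(-91)*(-3 - 91) - 148632) + 193 = (4*(-91)*(-94) - 148632) + 193 = (34216 - 148632) + 193 = -114416 + 193 = -114223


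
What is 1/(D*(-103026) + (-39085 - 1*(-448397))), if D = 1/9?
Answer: 3/1193594 ≈ 2.5134e-6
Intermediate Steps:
D = 1/9 ≈ 0.11111
1/(D*(-103026) + (-39085 - 1*(-448397))) = 1/((1/9)*(-103026) + (-39085 - 1*(-448397))) = 1/(-34342/3 + (-39085 + 448397)) = 1/(-34342/3 + 409312) = 1/(1193594/3) = 3/1193594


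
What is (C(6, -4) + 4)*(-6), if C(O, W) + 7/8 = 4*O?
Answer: -651/4 ≈ -162.75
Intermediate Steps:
C(O, W) = -7/8 + 4*O
(C(6, -4) + 4)*(-6) = ((-7/8 + 4*6) + 4)*(-6) = ((-7/8 + 24) + 4)*(-6) = (185/8 + 4)*(-6) = (217/8)*(-6) = -651/4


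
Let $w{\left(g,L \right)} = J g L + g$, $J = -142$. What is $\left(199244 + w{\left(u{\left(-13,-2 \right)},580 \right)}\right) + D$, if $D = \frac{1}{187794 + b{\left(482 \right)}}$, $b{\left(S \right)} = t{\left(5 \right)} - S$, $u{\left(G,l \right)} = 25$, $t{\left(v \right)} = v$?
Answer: $- \frac{348359231726}{187317} \approx -1.8597 \cdot 10^{6}$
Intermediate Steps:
$b{\left(S \right)} = 5 - S$
$w{\left(g,L \right)} = g - 142 L g$ ($w{\left(g,L \right)} = - 142 g L + g = - 142 L g + g = g - 142 L g$)
$D = \frac{1}{187317}$ ($D = \frac{1}{187794 + \left(5 - 482\right)} = \frac{1}{187794 - 477} = \frac{1}{187317} \approx 5.3385 \cdot 10^{-6}$)
$\left(199244 + w{\left(u{\left(-13,-2 \right)},580 \right)}\right) + D = \left(199244 + 25 \left(1 - 82360\right)\right) + \frac{1}{187317} = \left(199244 + 25 \left(-82359\right)\right) + \frac{1}{187317} = \left(199244 - 2058975\right) + \frac{1}{187317} = -1859731 + \frac{1}{187317} = - \frac{348359231726}{187317}$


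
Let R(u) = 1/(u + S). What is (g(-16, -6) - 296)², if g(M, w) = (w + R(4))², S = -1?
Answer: 5640625/81 ≈ 69637.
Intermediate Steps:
R(u) = 1/(-1 + u) (R(u) = 1/(u - 1) = 1/(-1 + u))
g(M, w) = (⅓ + w)² (g(M, w) = (w + 1/(-1 + 4))² = (w + 1/3)² = (w + ⅓)² = (⅓ + w)²)
(g(-16, -6) - 296)² = ((1 + 3*(-6))²/9 - 296)² = ((1 - 18)²/9 - 296)² = ((⅑)*(-17)² - 296)² = ((⅑)*289 - 296)² = (289/9 - 296)² = (-2375/9)² = 5640625/81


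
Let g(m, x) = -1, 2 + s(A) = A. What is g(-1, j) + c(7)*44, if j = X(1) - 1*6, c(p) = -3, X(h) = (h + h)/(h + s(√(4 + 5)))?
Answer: -133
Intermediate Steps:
s(A) = -2 + A
X(h) = 2*h/(1 + h) (X(h) = (h + h)/(h + (-2 + √(4 + 5))) = (2*h)/(h + (-2 + √9)) = (2*h)/(h + (-2 + 3)) = (2*h)/(h + 1) = (2*h)/(1 + h) = 2*h/(1 + h))
j = -5 (j = 2*1/(1 + 1) - 1*6 = 2*1/2 - 6 = 2*1*(½) - 6 = 1 - 6 = -5)
g(-1, j) + c(7)*44 = -1 - 3*44 = -1 - 132 = -133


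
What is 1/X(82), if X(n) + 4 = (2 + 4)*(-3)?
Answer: -1/22 ≈ -0.045455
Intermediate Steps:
X(n) = -22 (X(n) = -4 + (2 + 4)*(-3) = -4 + 6*(-3) = -4 - 18 = -22)
1/X(82) = 1/(-22) = -1/22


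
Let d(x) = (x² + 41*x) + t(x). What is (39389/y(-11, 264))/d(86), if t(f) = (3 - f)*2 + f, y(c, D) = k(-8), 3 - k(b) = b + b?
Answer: 39389/205998 ≈ 0.19121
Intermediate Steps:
k(b) = 3 - 2*b (k(b) = 3 - (b + b) = 3 - 2*b)
y(c, D) = 19 (y(c, D) = 3 - 2*(-8) = 3 + 16 = 19)
t(f) = 6 - f (t(f) = (6 - 2*f) + f = 6 - f)
d(x) = 6 + x² + 40*x (d(x) = (x² + 41*x) + (6 - x) = 6 + x² + 40*x)
(39389/y(-11, 264))/d(86) = (39389/19)/(6 + 86² + 40*86) = (39389*(1/19))/(6 + 7396 + 3440) = (39389/19)/10842 = (39389/19)*(1/10842) = 39389/205998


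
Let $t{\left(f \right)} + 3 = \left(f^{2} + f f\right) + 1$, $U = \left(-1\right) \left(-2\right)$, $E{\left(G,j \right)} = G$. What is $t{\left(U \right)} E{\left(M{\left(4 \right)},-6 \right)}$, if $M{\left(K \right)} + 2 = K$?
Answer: $12$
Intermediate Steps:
$M{\left(K \right)} = -2 + K$
$U = 2$
$t{\left(f \right)} = -2 + 2 f^{2}$ ($t{\left(f \right)} = -3 + \left(\left(f^{2} + f f\right) + 1\right) = -3 + \left(\left(f^{2} + f^{2}\right) + 1\right) = -3 + \left(2 f^{2} + 1\right) = -3 + \left(1 + 2 f^{2}\right) = -2 + 2 f^{2}$)
$t{\left(U \right)} E{\left(M{\left(4 \right)},-6 \right)} = \left(-2 + 2 \cdot 2^{2}\right) \left(-2 + 4\right) = \left(-2 + 2 \cdot 4\right) 2 = \left(-2 + 8\right) 2 = 6 \cdot 2 = 12$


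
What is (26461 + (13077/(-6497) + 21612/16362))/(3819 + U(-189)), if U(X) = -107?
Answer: 234402859637/32883344064 ≈ 7.1283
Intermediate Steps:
(26461 + (13077/(-6497) + 21612/16362))/(3819 + U(-189)) = (26461 + (13077/(-6497) + 21612/16362))/(3819 - 107) = (26461 + (13077*(-1/6497) + 21612*(1/16362)))/3712 = (26461 + (-13077/6497 + 3602/2727))*(1/3712) = (26461 - 12258785/17717319)*(1/3712) = (468805719274/17717319)*(1/3712) = 234402859637/32883344064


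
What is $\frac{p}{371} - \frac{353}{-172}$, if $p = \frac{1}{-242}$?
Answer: $\frac{15846437}{7721252} \approx 2.0523$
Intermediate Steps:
$p = - \frac{1}{242} \approx -0.0041322$
$\frac{p}{371} - \frac{353}{-172} = - \frac{1}{242 \cdot 371} - \frac{353}{-172} = \left(- \frac{1}{242}\right) \frac{1}{371} - - \frac{353}{172} = - \frac{1}{89782} + \frac{353}{172} = \frac{15846437}{7721252}$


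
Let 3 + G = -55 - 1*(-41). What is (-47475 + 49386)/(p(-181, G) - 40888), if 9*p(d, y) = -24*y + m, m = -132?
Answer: -5733/122572 ≈ -0.046772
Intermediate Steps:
G = -17 (G = -3 + (-55 - 1*(-41)) = -3 + (-55 + 41) = -3 - 14 = -17)
p(d, y) = -44/3 - 8*y/3 (p(d, y) = (-24*y - 132)/9 = (-132 - 24*y)/9 = -44/3 - 8*y/3)
(-47475 + 49386)/(p(-181, G) - 40888) = (-47475 + 49386)/((-44/3 - 8/3*(-17)) - 40888) = 1911/((-44/3 + 136/3) - 40888) = 1911/(92/3 - 40888) = 1911/(-122572/3) = 1911*(-3/122572) = -5733/122572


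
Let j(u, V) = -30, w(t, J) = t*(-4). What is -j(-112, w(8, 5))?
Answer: 30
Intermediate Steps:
w(t, J) = -4*t
-j(-112, w(8, 5)) = -1*(-30) = 30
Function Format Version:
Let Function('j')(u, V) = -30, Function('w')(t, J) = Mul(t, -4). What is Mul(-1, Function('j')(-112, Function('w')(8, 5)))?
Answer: 30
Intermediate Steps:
Function('w')(t, J) = Mul(-4, t)
Mul(-1, Function('j')(-112, Function('w')(8, 5))) = Mul(-1, -30) = 30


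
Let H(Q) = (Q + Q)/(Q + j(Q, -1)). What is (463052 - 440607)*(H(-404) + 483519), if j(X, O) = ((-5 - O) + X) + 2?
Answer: 879061113911/81 ≈ 1.0853e+10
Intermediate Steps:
j(X, O) = -3 + X - O (j(X, O) = (-5 + X - O) + 2 = -3 + X - O)
H(Q) = 2*Q/(-2 + 2*Q) (H(Q) = (Q + Q)/(Q + (-3 + Q - 1*(-1))) = (2*Q)/(Q + (-3 + Q + 1)) = (2*Q)/(Q + (-2 + Q)) = (2*Q)/(-2 + 2*Q) = 2*Q/(-2 + 2*Q))
(463052 - 440607)*(H(-404) + 483519) = (463052 - 440607)*(-404/(-1 - 404) + 483519) = 22445*(-404/(-405) + 483519) = 22445*(-404*(-1/405) + 483519) = 22445*(404/405 + 483519) = 22445*(195825599/405) = 879061113911/81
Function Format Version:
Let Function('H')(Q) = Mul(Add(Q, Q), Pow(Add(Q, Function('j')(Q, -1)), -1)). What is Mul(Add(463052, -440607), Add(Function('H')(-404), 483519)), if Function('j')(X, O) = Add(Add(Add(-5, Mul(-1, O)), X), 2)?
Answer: Rational(879061113911, 81) ≈ 1.0853e+10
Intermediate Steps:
Function('j')(X, O) = Add(-3, X, Mul(-1, O)) (Function('j')(X, O) = Add(Add(-5, X, Mul(-1, O)), 2) = Add(-3, X, Mul(-1, O)))
Function('H')(Q) = Mul(2, Q, Pow(Add(-2, Mul(2, Q)), -1)) (Function('H')(Q) = Mul(Add(Q, Q), Pow(Add(Q, Add(-3, Q, Mul(-1, -1))), -1)) = Mul(Mul(2, Q), Pow(Add(Q, Add(-3, Q, 1)), -1)) = Mul(Mul(2, Q), Pow(Add(Q, Add(-2, Q)), -1)) = Mul(Mul(2, Q), Pow(Add(-2, Mul(2, Q)), -1)) = Mul(2, Q, Pow(Add(-2, Mul(2, Q)), -1)))
Mul(Add(463052, -440607), Add(Function('H')(-404), 483519)) = Mul(Add(463052, -440607), Add(Mul(-404, Pow(Add(-1, -404), -1)), 483519)) = Mul(22445, Add(Mul(-404, Pow(-405, -1)), 483519)) = Mul(22445, Add(Mul(-404, Rational(-1, 405)), 483519)) = Mul(22445, Add(Rational(404, 405), 483519)) = Mul(22445, Rational(195825599, 405)) = Rational(879061113911, 81)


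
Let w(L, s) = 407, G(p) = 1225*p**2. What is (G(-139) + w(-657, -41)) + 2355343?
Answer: 26023975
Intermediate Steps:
(G(-139) + w(-657, -41)) + 2355343 = (1225*(-139)**2 + 407) + 2355343 = (1225*19321 + 407) + 2355343 = (23668225 + 407) + 2355343 = 23668632 + 2355343 = 26023975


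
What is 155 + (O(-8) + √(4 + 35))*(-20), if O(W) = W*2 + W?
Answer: 635 - 20*√39 ≈ 510.10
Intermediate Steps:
O(W) = 3*W (O(W) = 2*W + W = 3*W)
155 + (O(-8) + √(4 + 35))*(-20) = 155 + (3*(-8) + √(4 + 35))*(-20) = 155 + (-24 + √39)*(-20) = 155 + (480 - 20*√39) = 635 - 20*√39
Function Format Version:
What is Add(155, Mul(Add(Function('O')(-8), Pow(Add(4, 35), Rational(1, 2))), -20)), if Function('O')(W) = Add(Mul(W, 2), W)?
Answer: Add(635, Mul(-20, Pow(39, Rational(1, 2)))) ≈ 510.10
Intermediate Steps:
Function('O')(W) = Mul(3, W) (Function('O')(W) = Add(Mul(2, W), W) = Mul(3, W))
Add(155, Mul(Add(Function('O')(-8), Pow(Add(4, 35), Rational(1, 2))), -20)) = Add(155, Mul(Add(Mul(3, -8), Pow(Add(4, 35), Rational(1, 2))), -20)) = Add(155, Mul(Add(-24, Pow(39, Rational(1, 2))), -20)) = Add(155, Add(480, Mul(-20, Pow(39, Rational(1, 2))))) = Add(635, Mul(-20, Pow(39, Rational(1, 2))))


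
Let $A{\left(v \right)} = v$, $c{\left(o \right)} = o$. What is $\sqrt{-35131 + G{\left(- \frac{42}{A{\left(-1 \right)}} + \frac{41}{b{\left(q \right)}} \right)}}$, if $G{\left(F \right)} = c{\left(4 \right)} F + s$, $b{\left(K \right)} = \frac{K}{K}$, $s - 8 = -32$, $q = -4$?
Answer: $i \sqrt{34823} \approx 186.61 i$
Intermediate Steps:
$s = -24$ ($s = 8 - 32 = -24$)
$b{\left(K \right)} = 1$
$G{\left(F \right)} = -24 + 4 F$ ($G{\left(F \right)} = 4 F - 24 = -24 + 4 F$)
$\sqrt{-35131 + G{\left(- \frac{42}{A{\left(-1 \right)}} + \frac{41}{b{\left(q \right)}} \right)}} = \sqrt{-35131 - \left(24 - 4 \left(- \frac{42}{-1} + \frac{41}{1}\right)\right)} = \sqrt{-35131 - \left(24 - 4 \left(\left(-42\right) \left(-1\right) + 41 \cdot 1\right)\right)} = \sqrt{-35131 - \left(24 - 4 \left(42 + 41\right)\right)} = \sqrt{-35131 + \left(-24 + 4 \cdot 83\right)} = \sqrt{-35131 + \left(-24 + 332\right)} = \sqrt{-35131 + 308} = \sqrt{-34823} = i \sqrt{34823}$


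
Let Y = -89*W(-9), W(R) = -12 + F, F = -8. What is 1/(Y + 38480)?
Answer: 1/40260 ≈ 2.4839e-5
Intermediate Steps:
W(R) = -20 (W(R) = -12 - 8 = -20)
Y = 1780 (Y = -89*(-20) = 1780)
1/(Y + 38480) = 1/(1780 + 38480) = 1/40260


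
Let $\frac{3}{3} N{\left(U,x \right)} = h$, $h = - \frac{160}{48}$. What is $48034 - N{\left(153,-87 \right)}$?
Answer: $\frac{144112}{3} \approx 48037.0$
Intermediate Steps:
$h = - \frac{10}{3}$ ($h = \left(-160\right) \frac{1}{48} = - \frac{10}{3} \approx -3.3333$)
$N{\left(U,x \right)} = - \frac{10}{3}$
$48034 - N{\left(153,-87 \right)} = 48034 - - \frac{10}{3} = 48034 + \frac{10}{3} = \frac{144112}{3}$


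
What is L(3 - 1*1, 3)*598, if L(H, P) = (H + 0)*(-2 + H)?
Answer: 0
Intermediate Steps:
L(H, P) = H*(-2 + H)
L(3 - 1*1, 3)*598 = ((3 - 1*1)*(-2 + (3 - 1*1)))*598 = ((3 - 1)*(-2 + (3 - 1)))*598 = (2*(-2 + 2))*598 = (2*0)*598 = 0*598 = 0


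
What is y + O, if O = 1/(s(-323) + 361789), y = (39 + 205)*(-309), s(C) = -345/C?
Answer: -8810640243709/116858192 ≈ -75396.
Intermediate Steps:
y = -75396 (y = 244*(-309) = -75396)
O = 323/116858192 (O = 1/(-345/(-323) + 361789) = 1/(-345*(-1/323) + 361789) = 1/(345/323 + 361789) = 1/(116858192/323) = 323/116858192 ≈ 2.7640e-6)
y + O = -75396 + 323/116858192 = -8810640243709/116858192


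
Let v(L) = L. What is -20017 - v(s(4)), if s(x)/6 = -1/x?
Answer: -40031/2 ≈ -20016.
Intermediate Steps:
s(x) = -6/x (s(x) = 6*(-1/x) = -6/x)
-20017 - v(s(4)) = -20017 - (-6)/4 = -20017 - 1*(-3/2) = -20017 + 3/2 = -40031/2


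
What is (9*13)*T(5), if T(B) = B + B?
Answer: 1170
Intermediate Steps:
T(B) = 2*B
(9*13)*T(5) = (9*13)*(2*5) = 117*10 = 1170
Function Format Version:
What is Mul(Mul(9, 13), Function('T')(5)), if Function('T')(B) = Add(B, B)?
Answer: 1170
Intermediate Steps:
Function('T')(B) = Mul(2, B)
Mul(Mul(9, 13), Function('T')(5)) = Mul(Mul(9, 13), Mul(2, 5)) = Mul(117, 10) = 1170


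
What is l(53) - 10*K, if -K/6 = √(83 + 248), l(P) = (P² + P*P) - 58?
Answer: 5560 + 60*√331 ≈ 6651.6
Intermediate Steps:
l(P) = -58 + 2*P² (l(P) = (P² + P²) - 58 = 2*P² - 58 = -58 + 2*P²)
K = -6*√331 (K = -6*√(83 + 248) = -6*√331 ≈ -109.16)
l(53) - 10*K = (-58 + 2*53²) - 10*(-6*√331) = (-58 + 2*2809) - (-60)*√331 = (-58 + 5618) + 60*√331 = 5560 + 60*√331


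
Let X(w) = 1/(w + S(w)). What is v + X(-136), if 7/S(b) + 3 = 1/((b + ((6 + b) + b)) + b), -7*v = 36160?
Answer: -8078372265/1563842 ≈ -5165.7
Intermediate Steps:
v = -36160/7 (v = -⅐*36160 = -36160/7 ≈ -5165.7)
S(b) = 7/(-3 + 1/(6 + 4*b)) (S(b) = 7/(-3 + 1/((b + ((6 + b) + b)) + b)) = 7/(-3 + 1/((b + (6 + 2*b)) + b)) = 7/(-3 + 1/((6 + 3*b) + b)) = 7/(-3 + 1/(6 + 4*b)))
X(w) = 1/(w + 14*(-3 - 2*w)/(17 + 12*w))
v + X(-136) = -36160/7 + (17 + 12*(-136))/(-42 - 11*(-136) + 12*(-136)²) = -36160/7 + (17 - 1632)/(-42 + 1496 + 12*18496) = -36160/7 - 1615/(-42 + 1496 + 221952) = -36160/7 - 1615/223406 = -8078372265/1563842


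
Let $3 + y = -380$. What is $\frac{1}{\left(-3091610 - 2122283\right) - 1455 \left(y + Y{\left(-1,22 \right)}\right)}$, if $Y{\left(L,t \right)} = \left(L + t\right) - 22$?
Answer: $- \frac{1}{4655173} \approx -2.1481 \cdot 10^{-7}$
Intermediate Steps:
$y = -383$ ($y = -3 - 380 = -383$)
$Y{\left(L,t \right)} = -22 + L + t$
$\frac{1}{\left(-3091610 - 2122283\right) - 1455 \left(y + Y{\left(-1,22 \right)}\right)} = \frac{1}{\left(-3091610 - 2122283\right) - 1455 \left(-383 - 1\right)} = \frac{1}{-5213893 - 1455 \left(-383 - 1\right)} = \frac{1}{-5213893 - -558720} = \frac{1}{-5213893 + 558720} = \frac{1}{-4655173} = - \frac{1}{4655173}$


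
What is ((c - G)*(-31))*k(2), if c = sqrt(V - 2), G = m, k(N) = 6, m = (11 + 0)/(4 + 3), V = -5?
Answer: 2046/7 - 186*I*sqrt(7) ≈ 292.29 - 492.11*I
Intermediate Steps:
m = 11/7 ≈ 1.5714
G = 11/7 ≈ 1.5714
c = I*sqrt(7) (c = sqrt(-5 - 2) = sqrt(-7) = I*sqrt(7) ≈ 2.6458*I)
((c - G)*(-31))*k(2) = ((I*sqrt(7) - 1*11/7)*(-31))*6 = ((I*sqrt(7) - 11/7)*(-31))*6 = ((-11/7 + I*sqrt(7))*(-31))*6 = (341/7 - 31*I*sqrt(7))*6 = 2046/7 - 186*I*sqrt(7)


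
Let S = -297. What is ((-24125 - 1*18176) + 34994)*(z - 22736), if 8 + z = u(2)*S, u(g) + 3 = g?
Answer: 164020229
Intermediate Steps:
u(g) = -3 + g
z = 289 (z = -8 + (-3 + 2)*(-297) = -8 - 1*(-297) = -8 + 297 = 289)
((-24125 - 1*18176) + 34994)*(z - 22736) = ((-24125 - 1*18176) + 34994)*(289 - 22736) = ((-24125 - 18176) + 34994)*(-22447) = (-42301 + 34994)*(-22447) = -7307*(-22447) = 164020229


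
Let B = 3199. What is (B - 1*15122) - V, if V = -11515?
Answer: -408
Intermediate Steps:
(B - 1*15122) - V = (3199 - 1*15122) - 1*(-11515) = (3199 - 15122) + 11515 = -11923 + 11515 = -408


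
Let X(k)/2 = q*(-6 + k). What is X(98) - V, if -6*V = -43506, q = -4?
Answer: -7987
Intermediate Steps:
V = 7251 (V = -⅙*(-43506) = 7251)
X(k) = 48 - 8*k (X(k) = 2*(-4*(-6 + k)) = 2*(24 - 4*k) = 48 - 8*k)
X(98) - V = (48 - 8*98) - 1*7251 = (48 - 784) - 7251 = -736 - 7251 = -7987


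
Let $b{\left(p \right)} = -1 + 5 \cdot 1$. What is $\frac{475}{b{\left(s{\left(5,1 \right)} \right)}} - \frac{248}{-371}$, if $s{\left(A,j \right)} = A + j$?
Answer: $\frac{177217}{1484} \approx 119.42$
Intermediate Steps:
$b{\left(p \right)} = 4$ ($b{\left(p \right)} = -1 + 5 = 4$)
$\frac{475}{b{\left(s{\left(5,1 \right)} \right)}} - \frac{248}{-371} = \frac{475}{4} - \frac{248}{-371} = 475 \cdot \frac{1}{4} - - \frac{248}{371} = \frac{475}{4} + \frac{248}{371} = \frac{177217}{1484}$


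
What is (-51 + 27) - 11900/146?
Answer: -7702/73 ≈ -105.51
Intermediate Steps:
(-51 + 27) - 11900/146 = -24 - 11900/146 = -24 - 140*85/146 = -24 - 5950/73 = -7702/73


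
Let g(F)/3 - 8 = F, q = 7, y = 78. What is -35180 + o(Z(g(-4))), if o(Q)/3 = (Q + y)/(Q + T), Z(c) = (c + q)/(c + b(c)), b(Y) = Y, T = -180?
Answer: -151314853/4301 ≈ -35181.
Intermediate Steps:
g(F) = 24 + 3*F
Z(c) = (7 + c)/(2*c) (Z(c) = (c + 7)/(c + c) = (7 + c)/((2*c)) = (7 + c)*(1/(2*c)) = (7 + c)/(2*c))
o(Q) = 3*(78 + Q)/(-180 + Q) (o(Q) = 3*((Q + 78)/(Q - 180)) = 3*((78 + Q)/(-180 + Q)) = 3*(78 + Q)/(-180 + Q))
-35180 + o(Z(g(-4))) = -35180 + 3*(78 + (7 + (24 + 3*(-4)))/(2*(24 + 3*(-4))))/(-180 + (7 + (24 + 3*(-4)))/(2*(24 + 3*(-4)))) = -35180 + 3*(78 + (7 + (24 - 12))/(2*(24 - 12)))/(-180 + (7 + (24 - 12))/(2*(24 - 12))) = -35180 + 3*(78 + (1/2)*(7 + 12)/12)/(-180 + (1/2)*(7 + 12)/12) = -35180 + 3*(78 + (1/2)*(1/12)*19)/(-180 + (1/2)*(1/12)*19) = -35180 + 3*(78 + 19/24)/(-180 + 19/24) = -35180 + 3*(1891/24)/(-4301/24) = -35180 + 3*(-24/4301)*(1891/24) = -35180 - 5673/4301 = -151314853/4301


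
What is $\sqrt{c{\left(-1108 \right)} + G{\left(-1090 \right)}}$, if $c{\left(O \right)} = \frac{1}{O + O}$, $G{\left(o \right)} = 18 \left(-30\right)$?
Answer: $\frac{i \sqrt{662939114}}{1108} \approx 23.238 i$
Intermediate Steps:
$G{\left(o \right)} = -540$
$c{\left(O \right)} = \frac{1}{2 O}$
$\sqrt{c{\left(-1108 \right)} + G{\left(-1090 \right)}} = \sqrt{\frac{1}{2 \left(-1108\right)} - 540} = \sqrt{\frac{1}{2} \left(- \frac{1}{1108}\right) - 540} = \sqrt{- \frac{1}{2216} - 540} = \sqrt{- \frac{1196641}{2216}} = \frac{i \sqrt{662939114}}{1108}$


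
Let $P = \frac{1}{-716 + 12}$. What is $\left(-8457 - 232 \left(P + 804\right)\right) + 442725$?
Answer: $\frac{21801149}{88} \approx 2.4774 \cdot 10^{5}$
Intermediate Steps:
$P = - \frac{1}{704}$ ($P = \frac{1}{-704} = - \frac{1}{704} \approx -0.0014205$)
$\left(-8457 - 232 \left(P + 804\right)\right) + 442725 = \left(-8457 - 232 \left(- \frac{1}{704} + 804\right)\right) + 442725 = \left(-8457 - \frac{16414435}{88}\right) + 442725 = - \frac{17158651}{88} + 442725 = \frac{21801149}{88}$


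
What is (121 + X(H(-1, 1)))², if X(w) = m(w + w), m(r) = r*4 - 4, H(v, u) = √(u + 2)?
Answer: 13881 + 1872*√3 ≈ 17123.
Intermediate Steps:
H(v, u) = √(2 + u)
m(r) = -4 + 4*r (m(r) = 4*r - 4 = -4 + 4*r)
X(w) = -4 + 8*w (X(w) = -4 + 4*(w + w) = -4 + 4*(2*w) = -4 + 8*w)
(121 + X(H(-1, 1)))² = (121 + (-4 + 8*√(2 + 1)))² = (121 + (-4 + 8*√3))² = (117 + 8*√3)²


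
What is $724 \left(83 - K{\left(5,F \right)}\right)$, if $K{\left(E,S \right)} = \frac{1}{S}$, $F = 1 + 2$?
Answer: $\frac{179552}{3} \approx 59851.0$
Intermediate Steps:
$F = 3$
$724 \left(83 - K{\left(5,F \right)}\right) = 724 \left(83 - \frac{1}{3}\right) = 724 \cdot \frac{248}{3} = \frac{179552}{3}$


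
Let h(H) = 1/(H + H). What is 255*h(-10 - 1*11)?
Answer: -85/14 ≈ -6.0714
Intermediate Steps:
h(H) = 1/(2*H)
255*h(-10 - 1*11) = 255*(1/(2*(-10 - 1*11))) = 255*(1/(2*(-10 - 11))) = 255*((½)/(-21)) = 255*((½)*(-1/21)) = 255*(-1/42) = -85/14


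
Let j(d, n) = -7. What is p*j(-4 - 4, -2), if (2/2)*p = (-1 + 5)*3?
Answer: -84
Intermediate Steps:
p = 12 (p = (-1 + 5)*3 = 4*3 = 12)
p*j(-4 - 4, -2) = 12*(-7) = -84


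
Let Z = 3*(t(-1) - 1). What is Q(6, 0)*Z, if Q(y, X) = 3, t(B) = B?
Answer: -18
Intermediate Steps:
Z = -6 (Z = 3*(-1 - 1) = 3*(-2) = -6)
Q(6, 0)*Z = 3*(-6) = -18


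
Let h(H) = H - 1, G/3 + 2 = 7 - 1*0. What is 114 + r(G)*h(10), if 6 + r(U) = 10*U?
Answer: 1410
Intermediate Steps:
G = 15 (G = -6 + 3*(7 - 1*0) = -6 + 3*(7 + 0) = -6 + 3*7 = -6 + 21 = 15)
h(H) = -1 + H
r(U) = -6 + 10*U
114 + r(G)*h(10) = 114 + (-6 + 10*15)*(-1 + 10) = 114 + (-6 + 150)*9 = 114 + 144*9 = 114 + 1296 = 1410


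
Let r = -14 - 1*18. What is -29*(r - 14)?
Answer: 1334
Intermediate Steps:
r = -32 (r = -14 - 18 = -32)
-29*(r - 14) = -29*(-32 - 14) = -29*(-46) = 1334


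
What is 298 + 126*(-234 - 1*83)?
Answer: -39644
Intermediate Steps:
298 + 126*(-234 - 1*83) = 298 + 126*(-234 - 83) = 298 + 126*(-317) = 298 - 39942 = -39644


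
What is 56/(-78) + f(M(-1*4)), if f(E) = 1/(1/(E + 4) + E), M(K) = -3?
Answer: -95/78 ≈ -1.2179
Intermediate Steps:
f(E) = 1/(E + 1/(4 + E)) (f(E) = 1/(1/(4 + E) + E) = 1/(E + 1/(4 + E)))
56/(-78) + f(M(-1*4)) = 56/(-78) + (4 - 3)/(1 + (-3)**2 + 4*(-3)) = -1/78*56 + 1/(1 + 9 - 12) = -28/39 + 1/(-2) = -28/39 - 1/2*1 = -28/39 - 1/2 = -95/78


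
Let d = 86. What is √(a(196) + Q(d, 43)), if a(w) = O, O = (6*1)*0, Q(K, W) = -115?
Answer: I*√115 ≈ 10.724*I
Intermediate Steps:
O = 0 (O = 6*0 = 0)
a(w) = 0
√(a(196) + Q(d, 43)) = √(0 - 115) = √(-115) = I*√115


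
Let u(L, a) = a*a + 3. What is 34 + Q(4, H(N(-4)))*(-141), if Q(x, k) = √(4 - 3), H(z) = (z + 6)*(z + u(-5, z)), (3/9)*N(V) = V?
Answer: -107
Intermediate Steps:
N(V) = 3*V
u(L, a) = 3 + a² (u(L, a) = a² + 3 = 3 + a²)
H(z) = (6 + z)*(3 + z + z²) (H(z) = (z + 6)*(z + (3 + z²)) = (6 + z)*(3 + z + z²))
Q(x, k) = 1 (Q(x, k) = √1 = 1)
34 + Q(4, H(N(-4)))*(-141) = 34 + 1*(-141) = 34 - 141 = -107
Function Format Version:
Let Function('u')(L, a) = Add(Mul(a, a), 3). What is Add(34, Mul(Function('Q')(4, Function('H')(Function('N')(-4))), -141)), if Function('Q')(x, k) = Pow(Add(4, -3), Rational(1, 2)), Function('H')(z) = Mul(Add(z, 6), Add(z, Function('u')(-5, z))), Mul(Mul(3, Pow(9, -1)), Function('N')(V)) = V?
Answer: -107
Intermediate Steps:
Function('N')(V) = Mul(3, V)
Function('u')(L, a) = Add(3, Pow(a, 2)) (Function('u')(L, a) = Add(Pow(a, 2), 3) = Add(3, Pow(a, 2)))
Function('H')(z) = Mul(Add(6, z), Add(3, z, Pow(z, 2))) (Function('H')(z) = Mul(Add(z, 6), Add(z, Add(3, Pow(z, 2)))) = Mul(Add(6, z), Add(3, z, Pow(z, 2))))
Function('Q')(x, k) = 1 (Function('Q')(x, k) = Pow(1, Rational(1, 2)) = 1)
Add(34, Mul(Function('Q')(4, Function('H')(Function('N')(-4))), -141)) = Add(34, Mul(1, -141)) = Add(34, -141) = -107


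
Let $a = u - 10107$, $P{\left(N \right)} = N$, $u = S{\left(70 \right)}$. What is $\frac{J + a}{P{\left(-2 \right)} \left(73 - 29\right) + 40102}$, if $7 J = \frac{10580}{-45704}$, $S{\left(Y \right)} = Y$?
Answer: $- \frac{267593993}{1066799916} \approx -0.25084$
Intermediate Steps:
$u = 70$
$J = - \frac{2645}{79982}$ ($J = \frac{10580 \frac{1}{-45704}}{7} = \frac{10580 \left(- \frac{1}{45704}\right)}{7} = \frac{1}{7} \left(- \frac{2645}{11426}\right) = - \frac{2645}{79982} \approx -0.03307$)
$a = -10037$ ($a = 70 - 10107 = -10037$)
$\frac{J + a}{P{\left(-2 \right)} \left(73 - 29\right) + 40102} = \frac{- \frac{2645}{79982} - 10037}{- 2 \left(73 - 29\right) + 40102} = - \frac{802781979}{79982 \left(\left(-2\right) 44 + 40102\right)} = - \frac{802781979}{79982 \left(-88 + 40102\right)} = - \frac{802781979}{79982 \cdot 40014} = \left(- \frac{802781979}{79982}\right) \frac{1}{40014} = - \frac{267593993}{1066799916}$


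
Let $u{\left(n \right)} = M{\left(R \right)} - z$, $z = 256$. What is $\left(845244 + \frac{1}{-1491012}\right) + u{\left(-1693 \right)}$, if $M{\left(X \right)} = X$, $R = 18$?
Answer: $\frac{1259914086071}{1491012} \approx 8.4501 \cdot 10^{5}$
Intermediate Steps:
$u{\left(n \right)} = -238$ ($u{\left(n \right)} = 18 - 256 = -238$)
$\left(845244 + \frac{1}{-1491012}\right) + u{\left(-1693 \right)} = \left(845244 + \frac{1}{-1491012}\right) - 238 = \left(845244 - \frac{1}{1491012}\right) - 238 = \frac{1260268946927}{1491012} - 238 = \frac{1259914086071}{1491012}$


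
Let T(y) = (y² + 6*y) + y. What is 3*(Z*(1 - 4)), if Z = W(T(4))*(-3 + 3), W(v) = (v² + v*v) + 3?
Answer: 0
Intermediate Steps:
T(y) = y² + 7*y
W(v) = 3 + 2*v² (W(v) = (v² + v²) + 3 = 2*v² + 3 = 3 + 2*v²)
Z = 0 (Z = (3 + 2*(4*(7 + 4))²)*(-3 + 3) = (3 + 2*(4*11)²)*0 = (3 + 2*44²)*0 = (3 + 2*1936)*0 = (3 + 3872)*0 = 3875*0 = 0)
3*(Z*(1 - 4)) = 3*(0*(1 - 4)) = 3*(0*(-3)) = 3*0 = 0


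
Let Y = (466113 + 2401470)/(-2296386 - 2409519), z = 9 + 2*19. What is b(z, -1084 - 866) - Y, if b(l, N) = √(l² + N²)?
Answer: 955861/1568635 + √3804709 ≈ 1951.2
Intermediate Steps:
z = 47 (z = 9 + 38 = 47)
Y = -955861/1568635 (Y = 2867583/(-4705905) = 2867583*(-1/4705905) = -955861/1568635 ≈ -0.60936)
b(l, N) = √(N² + l²)
b(z, -1084 - 866) - Y = √((-1084 - 866)² + 47²) - 1*(-955861/1568635) = √((-1950)² + 2209) + 955861/1568635 = √(3802500 + 2209) + 955861/1568635 = √3804709 + 955861/1568635 = 955861/1568635 + √3804709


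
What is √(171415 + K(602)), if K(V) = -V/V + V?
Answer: 4*√10751 ≈ 414.75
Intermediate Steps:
K(V) = -1 + V (K(V) = -1*1 + V = -1 + V)
√(171415 + K(602)) = √(171415 + (-1 + 602)) = √(171415 + 601) = √172016 = 4*√10751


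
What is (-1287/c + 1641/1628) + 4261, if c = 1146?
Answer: 1324913653/310948 ≈ 4260.9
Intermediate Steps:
(-1287/c + 1641/1628) + 4261 = (-1287/1146 + 1641/1628) + 4261 = (-1287*1/1146 + 1641*(1/1628)) + 4261 = (-429/382 + 1641/1628) + 4261 = -35775/310948 + 4261 = 1324913653/310948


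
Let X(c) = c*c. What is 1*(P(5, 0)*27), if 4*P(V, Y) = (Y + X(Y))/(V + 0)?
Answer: 0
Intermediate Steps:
X(c) = c**2
P(V, Y) = (Y + Y**2)/(4*V) (P(V, Y) = ((Y + Y**2)/(V + 0))/4 = ((Y + Y**2)/V)/4 = (Y + Y**2)/(4*V))
1*(P(5, 0)*27) = 1*(((1/4)*0*(1 + 0)/5)*27) = 1*(((1/4)*0*(1/5)*1)*27) = 1*(0*27) = 1*0 = 0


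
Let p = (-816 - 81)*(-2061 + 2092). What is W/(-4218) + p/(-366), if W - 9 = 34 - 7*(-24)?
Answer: 9767725/128649 ≈ 75.925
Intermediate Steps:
p = -27807 (p = -897*31 = -27807)
W = 211 (W = 9 + (34 - 7*(-24)) = 9 + (34 + 168) = 9 + 202 = 211)
W/(-4218) + p/(-366) = 211/(-4218) - 27807/(-366) = 211*(-1/4218) - 27807*(-1/366) = -211/4218 + 9269/122 = 9767725/128649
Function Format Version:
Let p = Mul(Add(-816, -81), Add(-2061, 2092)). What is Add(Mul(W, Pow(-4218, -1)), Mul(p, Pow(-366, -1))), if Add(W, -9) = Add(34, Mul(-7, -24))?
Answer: Rational(9767725, 128649) ≈ 75.925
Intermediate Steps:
p = -27807 (p = Mul(-897, 31) = -27807)
W = 211 (W = Add(9, Add(34, Mul(-7, -24))) = Add(9, Add(34, 168)) = Add(9, 202) = 211)
Add(Mul(W, Pow(-4218, -1)), Mul(p, Pow(-366, -1))) = Add(Mul(211, Pow(-4218, -1)), Mul(-27807, Pow(-366, -1))) = Add(Mul(211, Rational(-1, 4218)), Mul(-27807, Rational(-1, 366))) = Add(Rational(-211, 4218), Rational(9269, 122)) = Rational(9767725, 128649)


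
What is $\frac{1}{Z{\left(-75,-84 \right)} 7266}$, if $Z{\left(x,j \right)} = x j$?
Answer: $\frac{1}{45775800} \approx 2.1846 \cdot 10^{-8}$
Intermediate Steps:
$Z{\left(x,j \right)} = j x$
$\frac{1}{Z{\left(-75,-84 \right)} 7266} = \frac{1}{\left(-84\right) \left(-75\right) 7266} = \frac{1}{6300} \cdot \frac{1}{7266} = \frac{1}{45775800}$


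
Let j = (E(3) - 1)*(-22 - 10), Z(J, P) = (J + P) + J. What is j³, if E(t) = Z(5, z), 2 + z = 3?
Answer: -32768000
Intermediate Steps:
z = 1 (z = -2 + 3 = 1)
Z(J, P) = P + 2*J
E(t) = 11 (E(t) = 1 + 2*5 = 1 + 10 = 11)
j = -320 (j = (11 - 1)*(-22 - 10) = 10*(-32) = -320)
j³ = (-320)³ = -32768000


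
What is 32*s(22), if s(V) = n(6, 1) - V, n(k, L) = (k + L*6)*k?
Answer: 1600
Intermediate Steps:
n(k, L) = k*(k + 6*L) (n(k, L) = (k + 6*L)*k = k*(k + 6*L))
s(V) = 72 - V (s(V) = 6*(6 + 6*1) - V = 6*(6 + 6) - V = 6*12 - V = 72 - V)
32*s(22) = 32*(72 - 1*22) = 32*(72 - 22) = 32*50 = 1600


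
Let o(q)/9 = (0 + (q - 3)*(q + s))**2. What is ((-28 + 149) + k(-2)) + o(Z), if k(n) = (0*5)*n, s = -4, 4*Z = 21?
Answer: 49201/256 ≈ 192.19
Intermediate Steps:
Z = 21/4 (Z = (1/4)*21 = 21/4 ≈ 5.2500)
k(n) = 0 (k(n) = 0*n = 0)
o(q) = 9*(-4 + q)**2*(-3 + q)**2 (o(q) = 9*(0 + (q - 3)*(q - 4))**2 = 9*(0 + (-3 + q)*(-4 + q))**2 = 9*(0 + (-4 + q)*(-3 + q))**2 = 9*((-4 + q)*(-3 + q))**2 = 9*((-4 + q)**2*(-3 + q)**2) = 9*(-4 + q)**2*(-3 + q)**2)
((-28 + 149) + k(-2)) + o(Z) = ((-28 + 149) + 0) + 9*(-4 + 21/4)**2*(-3 + 21/4)**2 = (121 + 0) + 9*(5/4)**2*(9/4)**2 = 121 + 9*(25/16)*(81/16) = 121 + 18225/256 = 49201/256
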